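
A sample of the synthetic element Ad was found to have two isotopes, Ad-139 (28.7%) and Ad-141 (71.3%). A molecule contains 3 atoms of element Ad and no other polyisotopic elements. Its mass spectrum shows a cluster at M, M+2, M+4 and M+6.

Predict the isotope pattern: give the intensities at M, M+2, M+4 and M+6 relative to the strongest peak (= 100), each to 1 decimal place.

5.4 : 40.3 : 100.0 : 82.8

Expanding (0.287 + 0.713)^3:
P(M) = 0.287^3 = 0.023640
P(M+2) = 3 × 0.287^2 × 0.713^1 = 0.176187
P(M+4) = 3 × 0.287^1 × 0.713^2 = 0.437706
P(M+6) = 0.713^3 = 0.362467
The M+4 peak is largest (0.437706); scaling to 100 gives 5.4 : 40.3 : 100.0 : 82.8.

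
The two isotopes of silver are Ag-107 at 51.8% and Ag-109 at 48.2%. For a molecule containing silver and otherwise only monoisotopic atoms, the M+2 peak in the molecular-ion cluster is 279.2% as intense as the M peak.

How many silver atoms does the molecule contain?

The M+2/M ratio from n Ag atoms is n · q/p = n · 0.482/0.518.
n = 2.792 × 0.518/0.482 = 3.00 ≈ 3

3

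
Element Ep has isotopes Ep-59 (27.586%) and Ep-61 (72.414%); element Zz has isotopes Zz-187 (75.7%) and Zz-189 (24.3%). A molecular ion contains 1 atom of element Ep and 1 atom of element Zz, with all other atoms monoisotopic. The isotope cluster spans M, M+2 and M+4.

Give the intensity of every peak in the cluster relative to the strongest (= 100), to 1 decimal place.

Element Ep pattern (n=1): 0.27586 : 0.72414
Element Zz pattern (n=1): 0.7570 : 0.2430
Convolve the two distributions (both contribute in 2-u steps):
  M: 0.27586×0.7570 = 0.208826
  M+2: 0.27586×0.2430 + 0.72414×0.7570 = 0.615208
  M+4: 0.72414×0.2430 = 0.175966
Scale to base peak (0.615208) = 100: 33.9 : 100.0 : 28.6

33.9 : 100.0 : 28.6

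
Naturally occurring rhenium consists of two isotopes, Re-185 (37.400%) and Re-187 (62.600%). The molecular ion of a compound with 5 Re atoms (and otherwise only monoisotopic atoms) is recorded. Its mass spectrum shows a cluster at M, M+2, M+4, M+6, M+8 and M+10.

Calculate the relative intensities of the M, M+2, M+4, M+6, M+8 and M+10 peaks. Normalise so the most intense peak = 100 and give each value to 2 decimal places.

2.13 : 17.85 : 59.74 : 100.00 : 83.69 : 28.02

Expanding (0.37400 + 0.62600)^5:
P(M) = 0.37400^5 = 0.007317
P(M+2) = 5 × 0.37400^4 × 0.62600^1 = 0.061239
P(M+4) = 10 × 0.37400^3 × 0.62600^2 = 0.205005
P(M+6) = 10 × 0.37400^2 × 0.62600^3 = 0.343136
P(M+8) = 5 × 0.37400^1 × 0.62600^4 = 0.287170
P(M+10) = 0.62600^5 = 0.096133
The M+6 peak is largest (0.343136); scaling to 100 gives 2.13 : 17.85 : 59.74 : 100.00 : 83.69 : 28.02.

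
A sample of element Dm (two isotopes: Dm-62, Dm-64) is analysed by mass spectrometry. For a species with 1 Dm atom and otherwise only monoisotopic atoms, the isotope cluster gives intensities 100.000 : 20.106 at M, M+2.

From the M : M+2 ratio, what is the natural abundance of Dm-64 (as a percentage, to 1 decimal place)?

16.7%

Write p for the Dm-62 fraction. I(M+2)/I(M) = [C(1,1)·p^0·(1−p)] / p^1 = 1·(1−p)/p = 20.106/100.000 = 0.2011
(1−p)/p = 0.2011/1 = 0.2011  ⇒  p = 1/(1 + 0.2011) = 0.8326
Dm-62: 83.3%, Dm-64: 16.7%.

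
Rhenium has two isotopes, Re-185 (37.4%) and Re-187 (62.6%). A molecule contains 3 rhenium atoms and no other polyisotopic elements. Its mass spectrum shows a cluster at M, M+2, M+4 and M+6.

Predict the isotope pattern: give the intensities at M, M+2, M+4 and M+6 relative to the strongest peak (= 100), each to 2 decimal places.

Each Re atom is independently Re-185 (p = 0.374) or Re-187 (q = 0.626); the cluster is the binomial expansion (p + q)^3.
P(M) = 0.374^3 = 0.052314
P(M+2) = 3 × 0.374^2 × 0.626^1 = 0.262687
P(M+4) = 3 × 0.374^1 × 0.626^2 = 0.439685
P(M+6) = 0.626^3 = 0.245314
The M+4 peak is largest (0.439685); scaling to 100 gives 11.90 : 59.74 : 100.00 : 55.79.

11.90 : 59.74 : 100.00 : 55.79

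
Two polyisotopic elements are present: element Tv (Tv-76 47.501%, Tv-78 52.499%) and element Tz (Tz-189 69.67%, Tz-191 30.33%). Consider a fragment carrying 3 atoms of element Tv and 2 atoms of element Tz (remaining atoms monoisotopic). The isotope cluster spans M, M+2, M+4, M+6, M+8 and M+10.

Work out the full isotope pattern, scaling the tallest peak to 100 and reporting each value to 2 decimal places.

14.83 : 62.10 : 100.00 : 76.68 : 27.74 : 3.80

Element Tv pattern (n=3): 0.10717864 : 0.35536757 : 0.39275893 : 0.14469486
Element Tz pattern (n=2): 0.48539089 : 0.42261822 : 0.09199089
Convolve the two distributions (both contribute in 2-u steps):
  M: 0.10717864×0.48539089 = 0.052024
  M+2: 0.10717864×0.42261822 + 0.35536757×0.48539089 = 0.217788
  M+4: 0.10717864×0.09199089 + 0.35536757×0.42261822 + 0.39275893×0.48539089 = 0.350686
  M+6: 0.35536757×0.09199089 + 0.39275893×0.42261822 + 0.14469486×0.48539089 = 0.268911
  M+8: 0.39275893×0.09199089 + 0.14469486×0.42261822 = 0.097281
  M+10: 0.14469486×0.09199089 = 0.013311
Scale to base peak (0.350686) = 100: 14.83 : 62.10 : 100.00 : 76.68 : 27.74 : 3.80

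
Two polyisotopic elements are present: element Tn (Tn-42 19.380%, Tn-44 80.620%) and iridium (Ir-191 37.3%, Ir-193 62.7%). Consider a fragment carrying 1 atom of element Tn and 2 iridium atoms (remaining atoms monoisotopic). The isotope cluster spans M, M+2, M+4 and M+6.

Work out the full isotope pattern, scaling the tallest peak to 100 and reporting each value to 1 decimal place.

5.9 : 44.7 : 100.0 : 69.9

Element Tn pattern (n=1): 0.1938 : 0.8062
Iridium pattern (n=2): 0.139129 : 0.467742 : 0.393129
Convolve the two distributions (both contribute in 2-u steps):
  M: 0.1938×0.139129 = 0.026963
  M+2: 0.1938×0.467742 + 0.8062×0.139129 = 0.202814
  M+4: 0.1938×0.393129 + 0.8062×0.467742 = 0.453282
  M+6: 0.8062×0.393129 = 0.316941
Scale to base peak (0.453282) = 100: 5.9 : 44.7 : 100.0 : 69.9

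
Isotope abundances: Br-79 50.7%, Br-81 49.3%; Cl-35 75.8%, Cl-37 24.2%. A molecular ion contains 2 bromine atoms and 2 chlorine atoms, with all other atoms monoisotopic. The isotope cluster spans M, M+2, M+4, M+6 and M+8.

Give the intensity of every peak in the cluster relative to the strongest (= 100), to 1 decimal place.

Bromine pattern (n=2): 0.257049 : 0.499902 : 0.243049
Chlorine pattern (n=2): 0.574564 : 0.366872 : 0.058564
Convolve the two distributions (both contribute in 2-u steps):
  M: 0.257049×0.574564 = 0.147691
  M+2: 0.257049×0.366872 + 0.499902×0.574564 = 0.381530
  M+4: 0.257049×0.058564 + 0.499902×0.366872 + 0.243049×0.574564 = 0.338101
  M+6: 0.499902×0.058564 + 0.243049×0.366872 = 0.118444
  M+8: 0.243049×0.058564 = 0.014234
Scale to base peak (0.381530) = 100: 38.7 : 100.0 : 88.6 : 31.0 : 3.7

38.7 : 100.0 : 88.6 : 31.0 : 3.7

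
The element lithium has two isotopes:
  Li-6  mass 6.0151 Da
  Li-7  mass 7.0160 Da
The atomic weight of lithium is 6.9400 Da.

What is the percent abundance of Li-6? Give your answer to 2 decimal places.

Writing the weighted mean with unknown fraction x of Li-6:
6.0151·x + 7.0160·(1 − x) = 6.9400
(6.0151 − 7.0160)·x = 6.9400 − 7.0160
x = -0.0760 / -1.0009 = 0.07593 → 7.59% Li-6, 92.41% Li-7.

7.59%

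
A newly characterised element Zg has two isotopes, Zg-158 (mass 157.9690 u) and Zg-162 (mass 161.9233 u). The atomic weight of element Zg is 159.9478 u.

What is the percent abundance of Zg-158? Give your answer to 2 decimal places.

Let x be the fractional abundance of Zg-158; then Zg-162 has abundance 1 − x.
157.9690·x + 161.9233·(1 − x) = 159.9478
(157.9690 − 161.9233)·x = 159.9478 − 161.9233
x = -1.9755 / -3.9543 = 0.49958 → 49.96% Zg-158, 50.04% Zg-162.

49.96%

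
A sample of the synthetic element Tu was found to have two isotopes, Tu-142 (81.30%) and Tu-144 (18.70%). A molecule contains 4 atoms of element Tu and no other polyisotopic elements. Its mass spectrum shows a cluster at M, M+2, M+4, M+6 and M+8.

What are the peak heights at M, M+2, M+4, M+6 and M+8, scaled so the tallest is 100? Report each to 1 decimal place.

100.0 : 92.0 : 31.7 : 4.9 : 0.3

Each Tu atom is independently Tu-142 (p = 0.8130) or Tu-144 (q = 0.1870); the cluster is the binomial expansion (p + q)^4.
P(M) = 0.8130^4 = 0.436880
P(M+2) = 4 × 0.8130^3 × 0.1870^1 = 0.401951
P(M+4) = 6 × 0.8130^2 × 0.1870^2 = 0.138681
P(M+6) = 4 × 0.8130^1 × 0.1870^3 = 0.021265
P(M+8) = 0.1870^4 = 0.001223
The M peak is largest (0.436880); scaling to 100 gives 100.0 : 92.0 : 31.7 : 4.9 : 0.3.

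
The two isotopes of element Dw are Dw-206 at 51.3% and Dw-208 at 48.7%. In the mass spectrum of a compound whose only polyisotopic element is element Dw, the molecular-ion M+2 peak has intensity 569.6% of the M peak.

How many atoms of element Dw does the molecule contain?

6

With n Dw atoms, P(M+2)/P(M) = C(n,1)·p^(n−1)q / p^n = n·q/p = n · 0.487/0.513.
n = 5.696 × 0.513/0.487 = 6.00 ≈ 6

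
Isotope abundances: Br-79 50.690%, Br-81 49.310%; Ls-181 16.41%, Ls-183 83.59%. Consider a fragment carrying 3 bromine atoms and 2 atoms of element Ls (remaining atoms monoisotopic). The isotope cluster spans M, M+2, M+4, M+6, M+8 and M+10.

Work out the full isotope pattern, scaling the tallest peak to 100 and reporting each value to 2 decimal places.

0.95 : 12.42 : 55.43 : 100.00 : 78.66 : 22.63

Bromine pattern (n=3): 0.13024674 : 0.3801026 : 0.36975457 : 0.11989609
Element Ls pattern (n=2): 0.02692881 : 0.27434238 : 0.69872881
Convolve the two distributions (both contribute in 2-u steps):
  M: 0.13024674×0.02692881 = 0.003507
  M+2: 0.13024674×0.27434238 + 0.3801026×0.02692881 = 0.045968
  M+4: 0.13024674×0.69872881 + 0.3801026×0.27434238 + 0.36975457×0.02692881 = 0.205242
  M+6: 0.3801026×0.69872881 + 0.36975457×0.27434238 + 0.11989609×0.02692881 = 0.370257
  M+8: 0.36975457×0.69872881 + 0.11989609×0.27434238 = 0.291251
  M+10: 0.11989609×0.69872881 = 0.083775
Scale to base peak (0.370257) = 100: 0.95 : 12.42 : 55.43 : 100.00 : 78.66 : 22.63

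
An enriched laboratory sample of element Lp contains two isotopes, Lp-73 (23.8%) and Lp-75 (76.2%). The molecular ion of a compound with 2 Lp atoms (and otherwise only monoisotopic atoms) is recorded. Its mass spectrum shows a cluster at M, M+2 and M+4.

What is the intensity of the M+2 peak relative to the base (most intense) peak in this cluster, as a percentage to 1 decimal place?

62.5%

Binomial terms of (0.238 + 0.762)^2: M 0.0566, M+2 0.3627, M+4 0.5806 → M+4 is the base peak.
P(M+4) = C(2,2) × 0.238^0 × 0.762^2 = 1 × 1.0000 × 0.580644 = 0.580644 (base)
P(M+2) = C(2,1) × 0.238^1 × 0.762^1 = 2 × 0.2380 × 0.7620 = 0.362712
Relative intensity = 0.362712 / 0.580644 × 100 = 62.5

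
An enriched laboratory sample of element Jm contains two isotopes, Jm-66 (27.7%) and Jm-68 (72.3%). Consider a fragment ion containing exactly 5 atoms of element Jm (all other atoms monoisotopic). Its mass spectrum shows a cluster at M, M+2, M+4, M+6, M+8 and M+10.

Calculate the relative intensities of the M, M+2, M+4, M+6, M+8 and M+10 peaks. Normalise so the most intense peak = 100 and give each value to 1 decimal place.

0.4 : 5.6 : 29.4 : 76.6 : 100.0 : 52.2

The 5 Jm atoms are independent, so intensities follow the terms of (0.277 + 0.723)^5.
P(M) = 0.277^5 = 0.001631
P(M+2) = 5 × 0.277^4 × 0.723^1 = 0.021283
P(M+4) = 10 × 0.277^3 × 0.723^2 = 0.111100
P(M+6) = 10 × 0.277^2 × 0.723^3 = 0.289984
P(M+8) = 5 × 0.277^1 × 0.723^4 = 0.378445
P(M+10) = 0.723^5 = 0.197557
The M+8 peak is largest (0.378445); scaling to 100 gives 0.4 : 5.6 : 29.4 : 76.6 : 100.0 : 52.2.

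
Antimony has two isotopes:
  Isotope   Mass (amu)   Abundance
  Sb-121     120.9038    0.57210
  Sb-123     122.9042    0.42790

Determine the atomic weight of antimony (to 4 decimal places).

121.7598 amu

The abundance-weighted mean is 0.57210 × 120.9038 + 0.42790 × 122.9042
= 69.16906 + 52.59071 = 121.75977 amu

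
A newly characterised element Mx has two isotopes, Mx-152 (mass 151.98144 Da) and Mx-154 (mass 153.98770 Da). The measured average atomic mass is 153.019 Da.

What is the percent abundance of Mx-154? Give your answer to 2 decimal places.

Let x be the fractional abundance of Mx-152; then Mx-154 has abundance 1 − x.
151.98144·x + 153.98770·(1 − x) = 153.019
(151.98144 − 153.98770)·x = 153.019 − 153.98770
x = -0.96870 / -2.00626 = 0.48284 → 48.28% Mx-152, 51.72% Mx-154.

51.72%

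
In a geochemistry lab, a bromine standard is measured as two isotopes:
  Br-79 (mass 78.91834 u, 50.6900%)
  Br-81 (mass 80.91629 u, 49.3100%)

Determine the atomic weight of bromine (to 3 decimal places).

79.904 u

Weight each isotope mass by its fractional abundance: 0.506900 × 78.91834 + 0.493100 × 80.91629
= 40.003707 + 39.899823 = 79.903530 u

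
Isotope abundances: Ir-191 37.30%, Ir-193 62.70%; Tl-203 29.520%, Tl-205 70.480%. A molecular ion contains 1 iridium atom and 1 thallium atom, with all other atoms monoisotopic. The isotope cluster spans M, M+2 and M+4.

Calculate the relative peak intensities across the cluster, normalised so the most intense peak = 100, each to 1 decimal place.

Iridium pattern (n=1): 0.3730 : 0.6270
Thallium pattern (n=1): 0.2952 : 0.7048
Convolve the two distributions (both contribute in 2-u steps):
  M: 0.3730×0.2952 = 0.110110
  M+2: 0.3730×0.7048 + 0.6270×0.2952 = 0.447981
  M+4: 0.6270×0.7048 = 0.441910
Scale to base peak (0.447981) = 100: 24.6 : 100.0 : 98.6

24.6 : 100.0 : 98.6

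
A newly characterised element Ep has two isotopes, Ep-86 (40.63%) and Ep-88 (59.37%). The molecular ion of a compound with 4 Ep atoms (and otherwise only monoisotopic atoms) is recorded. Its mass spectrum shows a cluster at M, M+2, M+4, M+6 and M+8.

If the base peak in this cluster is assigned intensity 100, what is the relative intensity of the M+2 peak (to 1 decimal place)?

Binomial terms of (0.4063 + 0.5937)^4: M 0.0273, M+2 0.1593, M+4 0.3491, M+6 0.3401, M+8 0.1242 → M+4 is the base peak.
P(M+4) = C(4,2) × 0.4063^2 × 0.5937^2 = 6 × 0.16507969 × 0.35247969 = 0.349123 (base)
P(M+2) = C(4,1) × 0.4063^3 × 0.5937^1 = 4 × 0.06707188 × 0.5937 = 0.159282
Relative intensity = 0.159282 / 0.349123 × 100 = 45.6

45.6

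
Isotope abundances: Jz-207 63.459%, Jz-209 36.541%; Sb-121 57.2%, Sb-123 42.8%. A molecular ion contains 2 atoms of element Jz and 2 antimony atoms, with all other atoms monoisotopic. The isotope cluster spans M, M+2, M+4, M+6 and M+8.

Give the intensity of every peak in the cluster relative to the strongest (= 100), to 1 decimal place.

Element Jz pattern (n=2): 0.40270447 : 0.46377106 : 0.13352447
Antimony pattern (n=2): 0.327184 : 0.489632 : 0.183184
Convolve the two distributions (both contribute in 2-u steps):
  M: 0.40270447×0.327184 = 0.131758
  M+2: 0.40270447×0.489632 + 0.46377106×0.327184 = 0.348915
  M+4: 0.40270447×0.183184 + 0.46377106×0.489632 + 0.13352447×0.327184 = 0.344533
  M+6: 0.46377106×0.183184 + 0.13352447×0.489632 = 0.150333
  M+8: 0.13352447×0.183184 = 0.024460
Scale to base peak (0.348915) = 100: 37.8 : 100.0 : 98.7 : 43.1 : 7.0

37.8 : 100.0 : 98.7 : 43.1 : 7.0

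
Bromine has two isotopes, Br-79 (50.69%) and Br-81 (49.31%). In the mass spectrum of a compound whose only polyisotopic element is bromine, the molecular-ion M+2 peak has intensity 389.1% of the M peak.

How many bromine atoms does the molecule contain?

4

With n Br atoms, P(M+2)/P(M) = C(n,1)·p^(n−1)q / p^n = n·q/p = n · 0.4931/0.5069.
n = 3.891 × 0.5069/0.4931 = 4.00 ≈ 4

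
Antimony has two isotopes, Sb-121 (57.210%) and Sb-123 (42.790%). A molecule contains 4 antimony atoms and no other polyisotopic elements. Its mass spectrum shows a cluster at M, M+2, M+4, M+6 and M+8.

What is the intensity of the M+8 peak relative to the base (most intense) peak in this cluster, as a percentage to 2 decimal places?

9.32%

Binomial terms of (0.57210 + 0.42790)^4: M 0.1071, M+2 0.3205, M+4 0.3596, M+6 0.1793, M+8 0.0335 → M+4 is the base peak.
P(M+4) = C(4,2) × 0.57210^2 × 0.42790^2 = 6 × 0.32729841 × 0.18309841 = 0.359567 (base)
P(M+8) = C(4,4) × 0.57210^0 × 0.42790^4 = 1 × 1.0000 × 0.03352503 = 0.033525
Relative intensity = 0.033525 / 0.359567 × 100 = 9.32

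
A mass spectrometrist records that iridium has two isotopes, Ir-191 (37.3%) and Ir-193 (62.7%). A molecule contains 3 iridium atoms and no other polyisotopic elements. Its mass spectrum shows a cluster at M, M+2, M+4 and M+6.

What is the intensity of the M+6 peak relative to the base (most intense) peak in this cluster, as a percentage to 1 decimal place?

(0.373 + 0.627)^3 gives M 0.0519, M+2 0.2617, M+4 0.4399, M+6 0.2465; the largest is M+4.
P(M+4) = C(3,2) × 0.373^1 × 0.627^2 = 3 × 0.3730 × 0.393129 = 0.439911 (base)
P(M+6) = C(3,3) × 0.373^0 × 0.627^3 = 1 × 1.0000 × 0.24649188 = 0.246492
Relative intensity = 0.246492 / 0.439911 × 100 = 56.0

56.0%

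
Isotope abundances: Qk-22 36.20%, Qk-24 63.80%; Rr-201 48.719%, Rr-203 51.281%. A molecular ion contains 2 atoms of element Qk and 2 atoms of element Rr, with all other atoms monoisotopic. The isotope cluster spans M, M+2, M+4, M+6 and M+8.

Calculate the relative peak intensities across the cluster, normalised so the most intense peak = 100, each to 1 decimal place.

8.6 : 48.4 : 100.0 : 89.8 : 29.6

Element Qk pattern (n=2): 0.131044 : 0.461912 : 0.407044
Element Rr pattern (n=2): 0.2373541 : 0.49967181 : 0.2629741
Convolve the two distributions (both contribute in 2-u steps):
  M: 0.131044×0.2373541 = 0.031104
  M+2: 0.131044×0.49967181 + 0.461912×0.2373541 = 0.175116
  M+4: 0.131044×0.2629741 + 0.461912×0.49967181 + 0.407044×0.2373541 = 0.361879
  M+6: 0.461912×0.2629741 + 0.407044×0.49967181 = 0.324859
  M+8: 0.407044×0.2629741 = 0.107042
Scale to base peak (0.361879) = 100: 8.6 : 48.4 : 100.0 : 89.8 : 29.6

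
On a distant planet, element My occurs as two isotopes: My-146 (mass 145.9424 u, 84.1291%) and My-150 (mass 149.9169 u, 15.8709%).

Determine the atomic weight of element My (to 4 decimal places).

The abundance-weighted mean is 0.841291 × 145.9424 + 0.158709 × 149.9169
= 122.78003 + 23.79316 = 146.57319 u

146.5732 u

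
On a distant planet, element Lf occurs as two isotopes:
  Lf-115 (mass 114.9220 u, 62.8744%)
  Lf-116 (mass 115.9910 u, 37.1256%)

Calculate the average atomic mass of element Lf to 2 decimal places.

115.32 u

Weight each isotope mass by its fractional abundance: 0.628744 × 114.9220 + 0.371256 × 115.9910
= 72.25652 + 43.06235 = 115.31887 u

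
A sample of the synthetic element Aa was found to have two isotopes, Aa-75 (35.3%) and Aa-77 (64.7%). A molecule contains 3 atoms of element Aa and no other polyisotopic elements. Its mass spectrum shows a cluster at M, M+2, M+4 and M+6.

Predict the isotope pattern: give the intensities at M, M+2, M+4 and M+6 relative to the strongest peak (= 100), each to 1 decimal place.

Expanding (0.353 + 0.647)^3:
P(M) = 0.353^3 = 0.043987
P(M+2) = 3 × 0.353^2 × 0.647^1 = 0.241866
P(M+4) = 3 × 0.353^1 × 0.647^2 = 0.443307
P(M+6) = 0.647^3 = 0.270840
The M+4 peak is largest (0.443307); scaling to 100 gives 9.9 : 54.6 : 100.0 : 61.1.

9.9 : 54.6 : 100.0 : 61.1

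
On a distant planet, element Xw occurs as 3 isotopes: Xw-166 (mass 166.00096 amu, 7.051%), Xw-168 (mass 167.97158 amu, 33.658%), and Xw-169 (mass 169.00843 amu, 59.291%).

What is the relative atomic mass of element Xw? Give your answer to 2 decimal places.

168.45 amu

The abundance-weighted mean is 0.07051 × 166.00096 + 0.33658 × 167.97158 + 0.59291 × 169.00843
= 11.704728 + 56.535874 + 100.206788 = 168.447390 amu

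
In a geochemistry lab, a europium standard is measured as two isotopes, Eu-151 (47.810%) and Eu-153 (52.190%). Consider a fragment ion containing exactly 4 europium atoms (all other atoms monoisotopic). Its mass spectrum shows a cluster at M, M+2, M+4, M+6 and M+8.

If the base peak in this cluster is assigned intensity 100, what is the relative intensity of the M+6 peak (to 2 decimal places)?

Binomial terms of (0.47810 + 0.52190)^4: M 0.0522, M+2 0.2281, M+4 0.3736, M+6 0.2719, M+8 0.0742 → M+4 is the base peak.
P(M+4) = C(4,2) × 0.47810^2 × 0.52190^2 = 6 × 0.22857961 × 0.27237961 = 0.373563 (base)
P(M+6) = C(4,3) × 0.47810^1 × 0.52190^3 = 4 × 0.4781 × 0.14215492 = 0.271857
Relative intensity = 0.271857 / 0.373563 × 100 = 72.77

72.77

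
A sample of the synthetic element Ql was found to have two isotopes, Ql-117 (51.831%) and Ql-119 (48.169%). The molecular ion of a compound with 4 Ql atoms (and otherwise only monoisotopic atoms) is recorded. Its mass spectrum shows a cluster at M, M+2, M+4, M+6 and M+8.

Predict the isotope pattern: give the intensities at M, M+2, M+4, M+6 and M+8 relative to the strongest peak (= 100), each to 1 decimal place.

19.3 : 71.7 : 100.0 : 62.0 : 14.4

Expanding (0.51831 + 0.48169)^4:
P(M) = 0.51831^4 = 0.072170
P(M+2) = 4 × 0.51831^3 × 0.48169^1 = 0.268285
P(M+4) = 6 × 0.51831^2 × 0.48169^2 = 0.373995
P(M+6) = 4 × 0.51831^1 × 0.48169^3 = 0.231714
P(M+8) = 0.48169^4 = 0.053836
The M+4 peak is largest (0.373995); scaling to 100 gives 19.3 : 71.7 : 100.0 : 62.0 : 14.4.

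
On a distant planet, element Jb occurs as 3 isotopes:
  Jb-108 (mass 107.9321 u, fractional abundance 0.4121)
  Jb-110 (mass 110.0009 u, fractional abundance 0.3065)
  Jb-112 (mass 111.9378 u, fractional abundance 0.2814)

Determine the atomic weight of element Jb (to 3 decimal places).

Weight each isotope mass by its fractional abundance: 0.4121 × 107.9321 + 0.3065 × 110.0009 + 0.2814 × 111.9378
= 44.47882 + 33.71528 + 31.49930 = 109.69340 u

109.693 u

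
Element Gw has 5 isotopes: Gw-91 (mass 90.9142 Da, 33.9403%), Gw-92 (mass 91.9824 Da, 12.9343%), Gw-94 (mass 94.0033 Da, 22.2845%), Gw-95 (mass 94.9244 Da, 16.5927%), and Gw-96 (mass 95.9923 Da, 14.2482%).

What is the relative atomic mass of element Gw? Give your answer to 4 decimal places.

93.1297 Da

The abundance-weighted mean is 0.339403 × 90.9142 + 0.129343 × 91.9824 + 0.222845 × 94.0033 + 0.165927 × 94.9244 + 0.142482 × 95.9923
= 30.85655 + 11.89728 + 20.94817 + 15.75052 + 13.67717 = 93.12969 Da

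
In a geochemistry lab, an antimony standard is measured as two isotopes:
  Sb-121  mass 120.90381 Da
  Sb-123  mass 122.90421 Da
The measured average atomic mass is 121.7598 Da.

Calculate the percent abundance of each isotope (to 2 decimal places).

Sb-121: 57.21%, Sb-123: 42.79%

Let x be the fractional abundance of Sb-121; then Sb-123 has abundance 1 − x.
120.90381·x + 122.90421·(1 − x) = 121.7598
(120.90381 − 122.90421)·x = 121.7598 − 122.90421
x = -1.14441 / -2.00040 = 0.57209 → 57.21% Sb-121, 42.79% Sb-123.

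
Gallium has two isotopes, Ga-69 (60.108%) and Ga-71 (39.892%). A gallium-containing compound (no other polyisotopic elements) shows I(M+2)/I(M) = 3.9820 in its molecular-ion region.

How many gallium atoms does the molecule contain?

The M+2/M ratio from n Ga atoms is n · q/p = n · 0.39892/0.60108.
n = 3.9820 × 0.60108/0.39892 = 6.00 ≈ 6

6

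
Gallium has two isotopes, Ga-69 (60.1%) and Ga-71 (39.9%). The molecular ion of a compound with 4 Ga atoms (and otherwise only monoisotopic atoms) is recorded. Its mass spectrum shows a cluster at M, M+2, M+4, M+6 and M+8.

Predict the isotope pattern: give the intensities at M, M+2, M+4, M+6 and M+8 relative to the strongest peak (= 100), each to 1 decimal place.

Each Ga atom is independently Ga-69 (p = 0.601) or Ga-71 (q = 0.399); the cluster is the binomial expansion (p + q)^4.
P(M) = 0.601^4 = 0.130466
P(M+2) = 4 × 0.601^3 × 0.399^1 = 0.346463
P(M+4) = 6 × 0.601^2 × 0.399^2 = 0.345021
P(M+6) = 4 × 0.601^1 × 0.399^3 = 0.152705
P(M+8) = 0.399^4 = 0.025345
The M+2 peak is largest (0.346463); scaling to 100 gives 37.7 : 100.0 : 99.6 : 44.1 : 7.3.

37.7 : 100.0 : 99.6 : 44.1 : 7.3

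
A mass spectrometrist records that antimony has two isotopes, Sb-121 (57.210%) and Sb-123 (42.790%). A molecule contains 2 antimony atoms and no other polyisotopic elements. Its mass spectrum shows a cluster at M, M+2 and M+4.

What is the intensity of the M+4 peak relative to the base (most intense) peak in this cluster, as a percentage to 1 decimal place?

37.4%

Term probabilities: M 0.3273, M+2 0.4896, M+4 0.1831. Base peak = M+2.
P(M+2) = C(2,1) × 0.57210^1 × 0.42790^1 = 2 × 0.5721 × 0.4279 = 0.489603 (base)
P(M+4) = C(2,2) × 0.57210^0 × 0.42790^2 = 1 × 1.0000 × 0.18309841 = 0.183098
Relative intensity = 0.183098 / 0.489603 × 100 = 37.4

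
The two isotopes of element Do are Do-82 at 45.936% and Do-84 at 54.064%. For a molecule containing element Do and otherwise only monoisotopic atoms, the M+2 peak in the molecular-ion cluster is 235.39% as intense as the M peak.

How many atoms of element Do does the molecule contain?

For n independent Do atoms, I(M+2)/I(M) = n · (abundance Do-84) / (abundance Do-82) = n · 0.54064/0.45936.
n = 2.3539 × 0.45936/0.54064 = 2.00 ≈ 2

2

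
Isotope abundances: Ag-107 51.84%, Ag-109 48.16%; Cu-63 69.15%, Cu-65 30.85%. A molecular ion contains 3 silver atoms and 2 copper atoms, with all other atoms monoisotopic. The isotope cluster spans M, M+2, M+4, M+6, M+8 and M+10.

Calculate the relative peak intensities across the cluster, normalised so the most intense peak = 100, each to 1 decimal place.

Silver pattern (n=3): 0.13931407 : 0.38827347 : 0.36071085 : 0.11170161
Copper pattern (n=2): 0.47817225 : 0.4266555 : 0.09517225
Convolve the two distributions (both contribute in 2-u steps):
  M: 0.13931407×0.47817225 = 0.066616
  M+2: 0.13931407×0.4266555 + 0.38827347×0.47817225 = 0.245101
  M+4: 0.13931407×0.09517225 + 0.38827347×0.4266555 + 0.36071085×0.47817225 = 0.351400
  M+6: 0.38827347×0.09517225 + 0.36071085×0.4266555 + 0.11170161×0.47817225 = 0.244265
  M+8: 0.36071085×0.09517225 + 0.11170161×0.4266555 = 0.081988
  M+10: 0.11170161×0.09517225 = 0.010631
Scale to base peak (0.351400) = 100: 19.0 : 69.7 : 100.0 : 69.5 : 23.3 : 3.0

19.0 : 69.7 : 100.0 : 69.5 : 23.3 : 3.0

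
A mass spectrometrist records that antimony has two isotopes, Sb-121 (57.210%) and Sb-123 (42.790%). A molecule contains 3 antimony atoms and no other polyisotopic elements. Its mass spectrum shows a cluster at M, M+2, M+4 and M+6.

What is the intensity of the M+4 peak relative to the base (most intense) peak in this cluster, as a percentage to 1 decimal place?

(0.57210 + 0.42790)^3 gives M 0.1872, M+2 0.4202, M+4 0.3143, M+6 0.0783; the largest is M+2.
P(M+2) = C(3,1) × 0.57210^2 × 0.42790^1 = 3 × 0.32729841 × 0.4279 = 0.420153 (base)
P(M+4) = C(3,2) × 0.57210^1 × 0.42790^2 = 3 × 0.5721 × 0.18309841 = 0.314252
Relative intensity = 0.314252 / 0.420153 × 100 = 74.8

74.8%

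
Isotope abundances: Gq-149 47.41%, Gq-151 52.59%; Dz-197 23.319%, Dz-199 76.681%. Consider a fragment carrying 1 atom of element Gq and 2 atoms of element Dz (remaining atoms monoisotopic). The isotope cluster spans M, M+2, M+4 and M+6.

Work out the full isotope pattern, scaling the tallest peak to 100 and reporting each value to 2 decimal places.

Element Gq pattern (n=1): 0.4741 : 0.5259
Element Dz pattern (n=2): 0.05437758 : 0.35762485 : 0.58799758
Convolve the two distributions (both contribute in 2-u steps):
  M: 0.4741×0.05437758 = 0.025780
  M+2: 0.4741×0.35762485 + 0.5259×0.05437758 = 0.198147
  M+4: 0.4741×0.58799758 + 0.5259×0.35762485 = 0.466845
  M+6: 0.5259×0.58799758 = 0.309228
Scale to base peak (0.466845) = 100: 5.52 : 42.44 : 100.00 : 66.24

5.52 : 42.44 : 100.00 : 66.24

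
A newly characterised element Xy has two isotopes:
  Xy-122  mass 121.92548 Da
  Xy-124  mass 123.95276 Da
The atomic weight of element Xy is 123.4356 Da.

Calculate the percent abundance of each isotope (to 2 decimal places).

Let x be the fractional abundance of Xy-122; then Xy-124 has abundance 1 − x.
121.92548·x + 123.95276·(1 − x) = 123.4356
(121.92548 − 123.95276)·x = 123.4356 − 123.95276
x = -0.51716 / -2.02728 = 0.25510 → 25.51% Xy-122, 74.49% Xy-124.

Xy-122: 25.51%, Xy-124: 74.49%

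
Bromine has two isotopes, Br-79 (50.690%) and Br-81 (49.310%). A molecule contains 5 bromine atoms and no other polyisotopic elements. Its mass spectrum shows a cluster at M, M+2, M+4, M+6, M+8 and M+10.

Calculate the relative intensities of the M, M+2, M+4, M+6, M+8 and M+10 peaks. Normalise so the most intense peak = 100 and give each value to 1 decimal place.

10.6 : 51.4 : 100.0 : 97.3 : 47.3 : 9.2

Each Br atom is independently Br-79 (p = 0.50690) or Br-81 (q = 0.49310); the cluster is the binomial expansion (p + q)^5.
P(M) = 0.50690^5 = 0.033467
P(M+2) = 5 × 0.50690^4 × 0.49310^1 = 0.162777
P(M+4) = 10 × 0.50690^3 × 0.49310^2 = 0.316692
P(M+6) = 10 × 0.50690^2 × 0.49310^3 = 0.308070
P(M+8) = 5 × 0.50690^1 × 0.49310^4 = 0.149842
P(M+10) = 0.49310^5 = 0.029152
The M+4 peak is largest (0.316692); scaling to 100 gives 10.6 : 51.4 : 100.0 : 97.3 : 47.3 : 9.2.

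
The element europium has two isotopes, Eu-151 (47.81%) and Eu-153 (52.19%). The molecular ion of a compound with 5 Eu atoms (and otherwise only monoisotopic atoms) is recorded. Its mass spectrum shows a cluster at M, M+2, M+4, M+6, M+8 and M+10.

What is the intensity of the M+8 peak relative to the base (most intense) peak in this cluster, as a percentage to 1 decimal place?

Binomial terms of (0.4781 + 0.5219)^5: M 0.0250, M+2 0.1363, M+4 0.2977, M+6 0.3249, M+8 0.1774, M+10 0.0387 → M+6 is the base peak.
P(M+6) = C(5,3) × 0.4781^2 × 0.5219^3 = 10 × 0.22857961 × 0.14215492 = 0.324937 (base)
P(M+8) = C(5,4) × 0.4781^1 × 0.5219^4 = 5 × 0.4781 × 0.07419065 = 0.177353
Relative intensity = 0.177353 / 0.324937 × 100 = 54.6

54.6%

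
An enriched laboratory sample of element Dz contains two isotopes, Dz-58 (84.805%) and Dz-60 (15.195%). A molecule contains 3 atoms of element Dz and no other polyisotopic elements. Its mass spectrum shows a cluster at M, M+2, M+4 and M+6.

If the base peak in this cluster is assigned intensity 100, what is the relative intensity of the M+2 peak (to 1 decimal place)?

53.8

(0.84805 + 0.15195)^3 gives M 0.6099, M+2 0.3278, M+4 0.0587, M+6 0.0035; the largest is M.
P(M) = C(3,0) × 0.84805^3 × 0.15195^0 = 1 × 0.60990806 × 1.0000 = 0.609908 (base)
P(M+2) = C(3,1) × 0.84805^2 × 0.15195^1 = 3 × 0.7191888 × 0.15195 = 0.327842
Relative intensity = 0.327842 / 0.609908 × 100 = 53.8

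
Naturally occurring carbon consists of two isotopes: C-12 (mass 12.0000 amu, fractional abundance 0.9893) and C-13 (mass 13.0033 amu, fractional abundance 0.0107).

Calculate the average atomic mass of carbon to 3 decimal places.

12.011 amu

Average mass = Σ (abundance × isotope mass) = 0.9893 × 12.0000 + 0.0107 × 13.0033
= 11.87160 + 0.13914 = 12.01074 amu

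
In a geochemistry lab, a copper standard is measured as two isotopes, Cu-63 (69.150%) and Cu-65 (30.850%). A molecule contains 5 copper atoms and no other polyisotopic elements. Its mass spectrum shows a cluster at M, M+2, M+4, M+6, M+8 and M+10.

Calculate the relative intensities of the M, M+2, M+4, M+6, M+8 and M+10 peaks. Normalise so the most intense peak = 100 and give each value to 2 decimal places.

44.83 : 100.00 : 89.23 : 39.81 : 8.88 : 0.79

Each Cu atom is independently Cu-63 (p = 0.69150) or Cu-65 (q = 0.30850); the cluster is the binomial expansion (p + q)^5.
P(M) = 0.69150^5 = 0.158111
P(M+2) = 5 × 0.69150^4 × 0.30850^1 = 0.352691
P(M+4) = 10 × 0.69150^3 × 0.30850^2 = 0.314693
P(M+6) = 10 × 0.69150^2 × 0.30850^3 = 0.140394
P(M+8) = 5 × 0.69150^1 × 0.30850^4 = 0.031317
P(M+10) = 0.30850^5 = 0.002794
The M+2 peak is largest (0.352691); scaling to 100 gives 44.83 : 100.00 : 89.23 : 39.81 : 8.88 : 0.79.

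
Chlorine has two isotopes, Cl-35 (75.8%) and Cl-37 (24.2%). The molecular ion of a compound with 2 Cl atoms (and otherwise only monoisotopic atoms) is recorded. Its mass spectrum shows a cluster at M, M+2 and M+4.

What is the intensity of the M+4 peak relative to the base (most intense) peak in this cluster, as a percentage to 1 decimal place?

10.2%

Term probabilities: M 0.5746, M+2 0.3669, M+4 0.0586. Base peak = M.
P(M) = C(2,0) × 0.758^2 × 0.242^0 = 1 × 0.574564 × 1.0000 = 0.574564 (base)
P(M+4) = C(2,2) × 0.758^0 × 0.242^2 = 1 × 1.0000 × 0.058564 = 0.058564
Relative intensity = 0.058564 / 0.574564 × 100 = 10.2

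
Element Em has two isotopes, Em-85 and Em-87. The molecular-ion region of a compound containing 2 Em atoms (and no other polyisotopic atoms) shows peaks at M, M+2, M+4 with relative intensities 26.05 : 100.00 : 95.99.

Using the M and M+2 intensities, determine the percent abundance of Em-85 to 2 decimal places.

34.25%

If p is the fraction of Em that is Em-85, then I(M+2)/I(M) = [C(2,1)·p^1·(1−p)] / p^2 = 2·(1−p)/p = 100.00/26.05 = 3.8388
(1−p)/p = 3.8388/2 = 1.9194  ⇒  p = 1/(1 + 1.9194) = 0.3425
Em-85: 34.25%, Em-87: 65.75%.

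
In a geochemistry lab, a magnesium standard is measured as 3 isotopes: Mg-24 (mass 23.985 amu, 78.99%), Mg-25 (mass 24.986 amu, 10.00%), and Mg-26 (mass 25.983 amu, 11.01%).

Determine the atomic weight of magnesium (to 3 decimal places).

Ar = Σ fᵢ·mᵢ = 0.7899 × 23.985 + 0.1000 × 24.986 + 0.1101 × 25.983
= 18.9458 + 2.4986 + 2.8607 = 24.3051 amu

24.305 amu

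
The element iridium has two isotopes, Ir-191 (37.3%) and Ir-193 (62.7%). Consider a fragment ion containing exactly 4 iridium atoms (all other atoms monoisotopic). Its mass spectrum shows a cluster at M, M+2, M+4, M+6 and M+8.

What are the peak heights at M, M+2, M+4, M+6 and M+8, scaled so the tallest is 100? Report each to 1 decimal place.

Expanding (0.373 + 0.627)^4:
P(M) = 0.373^4 = 0.019357
P(M+2) = 4 × 0.373^3 × 0.627^1 = 0.130153
P(M+4) = 6 × 0.373^2 × 0.627^2 = 0.328174
P(M+6) = 4 × 0.373^1 × 0.627^3 = 0.367766
P(M+8) = 0.627^4 = 0.154550
The M+6 peak is largest (0.367766); scaling to 100 gives 5.3 : 35.4 : 89.2 : 100.0 : 42.0.

5.3 : 35.4 : 89.2 : 100.0 : 42.0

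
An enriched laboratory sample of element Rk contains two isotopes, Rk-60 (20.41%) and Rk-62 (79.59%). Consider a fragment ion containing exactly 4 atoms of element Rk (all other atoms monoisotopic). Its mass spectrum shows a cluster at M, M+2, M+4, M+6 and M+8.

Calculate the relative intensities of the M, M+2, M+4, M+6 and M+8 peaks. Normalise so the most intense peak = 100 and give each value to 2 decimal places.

Expanding (0.2041 + 0.7959)^4:
P(M) = 0.2041^4 = 0.001735
P(M+2) = 4 × 0.2041^3 × 0.7959^1 = 0.027067
P(M+4) = 6 × 0.2041^2 × 0.7959^2 = 0.158327
P(M+6) = 4 × 0.2041^1 × 0.7959^3 = 0.411603
P(M+8) = 0.7959^4 = 0.401268
The M+6 peak is largest (0.411603); scaling to 100 gives 0.42 : 6.58 : 38.47 : 100.00 : 97.49.

0.42 : 6.58 : 38.47 : 100.00 : 97.49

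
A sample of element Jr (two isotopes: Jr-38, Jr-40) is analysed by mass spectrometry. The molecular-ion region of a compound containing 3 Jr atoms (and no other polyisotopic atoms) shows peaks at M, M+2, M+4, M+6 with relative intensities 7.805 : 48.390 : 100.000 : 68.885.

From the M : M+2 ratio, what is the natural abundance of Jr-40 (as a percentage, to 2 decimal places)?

If p is the fraction of Jr that is Jr-38, then I(M+2)/I(M) = [C(3,1)·p^2·(1−p)] / p^3 = 3·(1−p)/p = 48.390/7.805 = 6.1999
(1−p)/p = 6.1999/3 = 2.0666  ⇒  p = 1/(1 + 2.0666) = 0.3261
Jr-38: 32.61%, Jr-40: 67.39%.

67.39%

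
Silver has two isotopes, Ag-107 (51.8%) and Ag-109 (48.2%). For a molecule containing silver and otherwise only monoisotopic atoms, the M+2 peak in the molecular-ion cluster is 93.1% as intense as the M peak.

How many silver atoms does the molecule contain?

With n Ag atoms, P(M+2)/P(M) = C(n,1)·p^(n−1)q / p^n = n·q/p = n · 0.482/0.518.
n = 0.931 × 0.518/0.482 = 1.00 ≈ 1

1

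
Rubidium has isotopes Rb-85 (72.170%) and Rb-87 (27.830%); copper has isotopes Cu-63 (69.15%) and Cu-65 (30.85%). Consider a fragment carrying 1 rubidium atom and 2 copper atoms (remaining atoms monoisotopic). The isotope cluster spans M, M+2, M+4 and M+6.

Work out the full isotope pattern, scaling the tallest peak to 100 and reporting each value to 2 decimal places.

78.25 : 100.00 : 42.50 : 6.01

Rubidium pattern (n=1): 0.7217 : 0.2783
Copper pattern (n=2): 0.47817225 : 0.4266555 : 0.09517225
Convolve the two distributions (both contribute in 2-u steps):
  M: 0.7217×0.47817225 = 0.345097
  M+2: 0.7217×0.4266555 + 0.2783×0.47817225 = 0.440993
  M+4: 0.7217×0.09517225 + 0.2783×0.4266555 = 0.187424
  M+6: 0.2783×0.09517225 = 0.026486
Scale to base peak (0.440993) = 100: 78.25 : 100.00 : 42.50 : 6.01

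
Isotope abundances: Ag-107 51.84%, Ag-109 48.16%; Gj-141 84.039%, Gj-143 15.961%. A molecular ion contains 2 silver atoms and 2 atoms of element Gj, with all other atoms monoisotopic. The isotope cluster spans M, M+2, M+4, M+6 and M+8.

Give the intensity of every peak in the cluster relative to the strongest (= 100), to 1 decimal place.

44.7 : 100.0 : 71.7 : 17.6 : 1.4

Silver pattern (n=2): 0.26873856 : 0.49932288 : 0.23193856
Element Gj pattern (n=2): 0.70625535 : 0.2682693 : 0.02547535
Convolve the two distributions (both contribute in 2-u steps):
  M: 0.26873856×0.70625535 = 0.189798
  M+2: 0.26873856×0.2682693 + 0.49932288×0.70625535 = 0.424744
  M+4: 0.26873856×0.02547535 + 0.49932288×0.2682693 + 0.23193856×0.70625535 = 0.304607
  M+6: 0.49932288×0.02547535 + 0.23193856×0.2682693 = 0.074942
  M+8: 0.23193856×0.02547535 = 0.005909
Scale to base peak (0.424744) = 100: 44.7 : 100.0 : 71.7 : 17.6 : 1.4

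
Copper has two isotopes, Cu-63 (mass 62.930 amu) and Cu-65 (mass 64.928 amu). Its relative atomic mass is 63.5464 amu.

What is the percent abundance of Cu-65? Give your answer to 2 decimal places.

30.85%

Writing the weighted mean with unknown fraction x of Cu-63:
62.930·x + 64.928·(1 − x) = 63.5464
(62.930 − 64.928)·x = 63.5464 − 64.928
x = -1.3816 / -1.998 = 0.69149 → 69.15% Cu-63, 30.85% Cu-65.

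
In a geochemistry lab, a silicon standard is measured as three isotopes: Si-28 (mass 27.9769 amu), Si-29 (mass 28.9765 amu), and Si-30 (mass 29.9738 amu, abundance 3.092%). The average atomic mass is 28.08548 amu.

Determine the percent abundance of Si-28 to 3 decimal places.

Let x and y be the fractions of Si-28 and Si-29. Then x + y = 1 − 0.03092 = 0.96908 and 27.9769x + 28.9765y = 28.08548 − 0.03092×29.9738 = 27.158690104.
Substituting: 27.9769x + 28.9765(0.96908 − x) = 27.158690104
(27.9769 − 28.9765)x = -0.921856516  ⇒  x = 0.92223, y = 0.04685
Si-28: 92.223%, Si-29: 4.685%.

92.223%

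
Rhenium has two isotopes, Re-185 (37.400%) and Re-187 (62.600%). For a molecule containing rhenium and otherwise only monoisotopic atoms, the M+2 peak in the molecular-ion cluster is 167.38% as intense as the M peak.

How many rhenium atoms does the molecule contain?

For n independent Re atoms, I(M+2)/I(M) = n · (abundance Re-187) / (abundance Re-185) = n · 0.62600/0.37400.
n = 1.6738 × 0.37400/0.62600 = 1.00 ≈ 1

1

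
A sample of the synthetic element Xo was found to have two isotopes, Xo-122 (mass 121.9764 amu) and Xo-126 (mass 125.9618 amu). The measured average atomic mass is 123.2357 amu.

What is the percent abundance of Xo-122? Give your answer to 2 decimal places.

68.40%

With x = fraction of Xo-122 (so Xo-126 is 1 − x):
121.9764·x + 125.9618·(1 − x) = 123.2357
(121.9764 − 125.9618)·x = 123.2357 − 125.9618
x = -2.7261 / -3.9854 = 0.68402 → 68.40% Xo-122, 31.60% Xo-126.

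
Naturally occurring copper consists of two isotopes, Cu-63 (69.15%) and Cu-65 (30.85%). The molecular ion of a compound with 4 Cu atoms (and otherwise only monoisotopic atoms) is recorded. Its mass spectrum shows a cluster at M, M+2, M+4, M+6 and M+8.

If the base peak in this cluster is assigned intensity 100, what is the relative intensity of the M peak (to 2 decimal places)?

Binomial terms of (0.6915 + 0.3085)^4: M 0.2286, M+2 0.4080, M+4 0.2731, M+6 0.0812, M+8 0.0091 → M+2 is the base peak.
P(M+2) = C(4,1) × 0.6915^3 × 0.3085^1 = 4 × 0.33065611 × 0.3085 = 0.408030 (base)
P(M) = C(4,0) × 0.6915^4 × 0.3085^0 = 1 × 0.2286487 × 1.0000 = 0.228649
Relative intensity = 0.228649 / 0.408030 × 100 = 56.04

56.04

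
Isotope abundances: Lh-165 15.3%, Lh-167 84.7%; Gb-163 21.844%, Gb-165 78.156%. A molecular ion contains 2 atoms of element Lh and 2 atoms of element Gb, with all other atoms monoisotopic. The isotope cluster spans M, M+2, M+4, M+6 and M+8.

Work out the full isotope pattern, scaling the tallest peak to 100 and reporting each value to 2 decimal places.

Element Lh pattern (n=2): 0.023409 : 0.259182 : 0.717409
Element Gb pattern (n=2): 0.04771603 : 0.34144793 : 0.61083603
Convolve the two distributions (both contribute in 2-u steps):
  M: 0.023409×0.04771603 = 0.001117
  M+2: 0.023409×0.34144793 + 0.259182×0.04771603 = 0.020360
  M+4: 0.023409×0.61083603 + 0.259182×0.34144793 + 0.717409×0.04771603 = 0.137028
  M+6: 0.259182×0.61083603 + 0.717409×0.34144793 = 0.403276
  M+8: 0.717409×0.61083603 = 0.438219
Scale to base peak (0.438219) = 100: 0.25 : 4.65 : 31.27 : 92.03 : 100.00

0.25 : 4.65 : 31.27 : 92.03 : 100.00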